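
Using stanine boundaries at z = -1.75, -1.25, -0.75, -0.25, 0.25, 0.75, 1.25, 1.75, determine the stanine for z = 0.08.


Stanine boundaries: [-1.75, -1.25, -0.75, -0.25, 0.25, 0.75, 1.25, 1.75]
z = 0.08
Check each boundary:
  z >= -1.75 -> could be stanine 2
  z >= -1.25 -> could be stanine 3
  z >= -0.75 -> could be stanine 4
  z >= -0.25 -> could be stanine 5
  z < 0.25
  z < 0.75
  z < 1.25
  z < 1.75
Highest qualifying boundary gives stanine = 5

5


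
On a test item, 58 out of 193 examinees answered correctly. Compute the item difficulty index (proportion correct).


Item difficulty p = number correct / total examinees
p = 58 / 193
p = 0.3005

0.3005


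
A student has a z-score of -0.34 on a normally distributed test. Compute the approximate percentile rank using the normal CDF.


CDF(z) = 0.5 * (1 + erf(z/sqrt(2)))
erf(-0.2404) = -0.2661
CDF = 0.3669
Percentile rank = 0.3669 * 100 = 36.69

36.69


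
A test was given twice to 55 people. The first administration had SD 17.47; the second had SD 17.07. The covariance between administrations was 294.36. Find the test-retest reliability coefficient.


r = cov(X,Y) / (SD_X * SD_Y)
r = 294.36 / (17.47 * 17.07)
r = 294.36 / 298.2129
r = 0.9871

0.9871


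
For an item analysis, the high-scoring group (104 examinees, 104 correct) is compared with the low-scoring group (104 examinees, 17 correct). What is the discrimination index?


p_upper = 104/104 = 1.0
p_lower = 17/104 = 0.1635
D = 1.0 - 0.1635 = 0.8365

0.8365


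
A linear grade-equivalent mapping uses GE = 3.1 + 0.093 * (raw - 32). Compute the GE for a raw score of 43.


raw - median = 43 - 32 = 11
slope * diff = 0.093 * 11 = 1.023
GE = 3.1 + 1.023
GE = 4.123

4.123


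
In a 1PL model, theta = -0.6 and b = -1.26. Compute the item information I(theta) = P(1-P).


P = 1/(1+exp(-(-0.6--1.26))) = 0.6593
I = P*(1-P) = 0.6593 * 0.3407
I = 0.2246

0.2246


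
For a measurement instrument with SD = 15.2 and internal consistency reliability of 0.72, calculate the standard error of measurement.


SEM = SD * sqrt(1 - rxx)
SEM = 15.2 * sqrt(1 - 0.72)
SEM = 15.2 * sqrt(0.28) = 15.2 * 0.52915
SEM = 8.0431

8.0431


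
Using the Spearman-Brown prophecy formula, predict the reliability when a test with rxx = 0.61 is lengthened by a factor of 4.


r_new = (n * rxx) / (1 + (n-1) * rxx)
r_new = (4 * 0.61) / (1 + 3 * 0.61)
r_new = 2.44 / 2.83
r_new = 0.8622

0.8622


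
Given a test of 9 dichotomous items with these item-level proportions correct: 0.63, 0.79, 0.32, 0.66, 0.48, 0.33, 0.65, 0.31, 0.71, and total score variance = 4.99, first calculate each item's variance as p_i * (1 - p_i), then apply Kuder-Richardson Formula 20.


For each item, compute p_i * q_i:
  Item 1: 0.63 * 0.37 = 0.2331
  Item 2: 0.79 * 0.21 = 0.1659
  Item 3: 0.32 * 0.68 = 0.2176
  Item 4: 0.66 * 0.34 = 0.2244
  Item 5: 0.48 * 0.52 = 0.2496
  Item 6: 0.33 * 0.67 = 0.2211
  Item 7: 0.65 * 0.35 = 0.2275
  Item 8: 0.31 * 0.69 = 0.2139
  Item 9: 0.71 * 0.29 = 0.2059
Sum(p_i * q_i) = 0.2331 + 0.1659 + 0.2176 + 0.2244 + 0.2496 + 0.2211 + 0.2275 + 0.2139 + 0.2059 = 1.959
KR-20 = (k/(k-1)) * (1 - Sum(p_i*q_i) / Var_total)
= (9/8) * (1 - 1.959/4.99)
= 1.125 * 0.6074
KR-20 = 0.6833

0.6833


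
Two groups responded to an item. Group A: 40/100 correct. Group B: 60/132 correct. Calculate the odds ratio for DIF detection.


Odds_A = 40/60 = 0.6667
Odds_B = 60/72 = 0.8333
OR = Odds_A / Odds_B = 0.6667 / 0.8333
Exactly, OR = (40 * 72) / (60 * 60) = 2880 / 3600
OR = 0.8

0.8


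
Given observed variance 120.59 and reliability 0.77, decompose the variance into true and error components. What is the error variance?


var_true = rxx * var_obs = 0.77 * 120.59 = 92.8543
var_error = var_obs - var_true
var_error = 120.59 - 92.8543
var_error = 27.7357

27.7357


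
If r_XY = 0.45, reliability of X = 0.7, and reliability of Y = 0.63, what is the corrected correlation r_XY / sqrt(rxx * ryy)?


r_corrected = rxy / sqrt(rxx * ryy)
= 0.45 / sqrt(0.7 * 0.63)
= 0.45 / sqrt(0.441)
= 0.45 / 0.664078
r_corrected = 0.6776

0.6776


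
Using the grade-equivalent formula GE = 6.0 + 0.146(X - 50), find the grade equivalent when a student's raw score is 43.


raw - median = 43 - 50 = -7
slope * diff = 0.146 * -7 = -1.022
GE = 6.0 + -1.022
GE = 4.978

4.978


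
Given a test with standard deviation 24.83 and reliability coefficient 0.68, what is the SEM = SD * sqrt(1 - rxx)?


SEM = SD * sqrt(1 - rxx)
SEM = 24.83 * sqrt(1 - 0.68)
SEM = 24.83 * sqrt(0.32) = 24.83 * 0.565685
SEM = 14.046

14.046


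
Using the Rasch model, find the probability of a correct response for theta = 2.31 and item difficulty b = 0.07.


theta - b = 2.31 - 0.07 = 2.24
exp(-(theta - b)) = exp(-2.24) = 0.1065
P = 1 / (1 + 0.1065)
P = 0.9038

0.9038


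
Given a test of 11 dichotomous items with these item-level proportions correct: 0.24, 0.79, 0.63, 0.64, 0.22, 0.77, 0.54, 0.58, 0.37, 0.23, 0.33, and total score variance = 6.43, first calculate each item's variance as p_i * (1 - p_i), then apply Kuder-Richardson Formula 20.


For each item, compute p_i * q_i:
  Item 1: 0.24 * 0.76 = 0.1824
  Item 2: 0.79 * 0.21 = 0.1659
  Item 3: 0.63 * 0.37 = 0.2331
  Item 4: 0.64 * 0.36 = 0.2304
  Item 5: 0.22 * 0.78 = 0.1716
  Item 6: 0.77 * 0.23 = 0.1771
  Item 7: 0.54 * 0.46 = 0.2484
  Item 8: 0.58 * 0.42 = 0.2436
  Item 9: 0.37 * 0.63 = 0.2331
  Item 10: 0.23 * 0.77 = 0.1771
  Item 11: 0.33 * 0.67 = 0.2211
Sum(p_i * q_i) = 0.1824 + 0.1659 + 0.2331 + 0.2304 + 0.1716 + 0.1771 + 0.2484 + 0.2436 + 0.2331 + 0.1771 + 0.2211 = 2.2838
KR-20 = (k/(k-1)) * (1 - Sum(p_i*q_i) / Var_total)
= (11/10) * (1 - 2.2838/6.43)
= 1.1 * 0.6448
KR-20 = 0.7093

0.7093


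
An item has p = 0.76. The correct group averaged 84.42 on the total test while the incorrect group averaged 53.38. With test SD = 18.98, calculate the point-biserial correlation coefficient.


q = 1 - p = 0.24
rpb = ((M1 - M0) / SD) * sqrt(p * q)
rpb = ((84.42 - 53.38) / 18.98) * sqrt(0.76 * 0.24)
rpb = 0.6985

0.6985


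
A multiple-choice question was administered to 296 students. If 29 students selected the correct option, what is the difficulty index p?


Item difficulty p = number correct / total examinees
p = 29 / 296
p = 0.098

0.098


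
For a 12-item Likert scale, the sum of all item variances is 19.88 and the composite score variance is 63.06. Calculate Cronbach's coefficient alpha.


alpha = (k/(k-1)) * (1 - sum(si^2)/s_total^2)
= (12/11) * (1 - 19.88/63.06)
alpha = 0.747

0.747


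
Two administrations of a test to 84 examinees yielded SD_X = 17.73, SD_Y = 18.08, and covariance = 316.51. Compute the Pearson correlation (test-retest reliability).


r = cov(X,Y) / (SD_X * SD_Y)
r = 316.51 / (17.73 * 18.08)
r = 316.51 / 320.5584
r = 0.9874

0.9874


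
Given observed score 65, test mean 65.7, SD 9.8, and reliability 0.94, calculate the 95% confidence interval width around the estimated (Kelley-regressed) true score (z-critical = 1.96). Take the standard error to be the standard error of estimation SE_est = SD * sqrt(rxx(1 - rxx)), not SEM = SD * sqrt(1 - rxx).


True score estimate = 0.94*65 + 0.06*65.7 = 65.042
SE_est = SD * sqrt(rxx * (1 - rxx)) = 9.8 * sqrt(0.94 * 0.06) = 9.8 * sqrt(0.0564) = 2.327371
CI = T_est +/- z * SE_est, so width = 2 * z * SE_est = 2 * 1.96 * 2.327371
Width = 9.1233

9.1233


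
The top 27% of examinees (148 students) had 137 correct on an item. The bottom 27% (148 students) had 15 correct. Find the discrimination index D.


p_upper = 137/148 = 0.9257
p_lower = 15/148 = 0.1014
D = 0.9257 - 0.1014 = 0.8243

0.8243


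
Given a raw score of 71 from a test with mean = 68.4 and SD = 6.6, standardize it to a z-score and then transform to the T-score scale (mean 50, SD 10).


z = (X - mean) / SD = (71 - 68.4) / 6.6
z = 2.6 / 6.6
z = 0.3939
T-score = T = 50 + 10z
Carry z at full precision (z = 2.6 / 6.6) into the conversion:
T-score = 50 + 10 * (2.6 / 6.6) = 50 + 26 / 6.6
T-score = 50 + 3.9394
T-score = 53.9394

53.9394


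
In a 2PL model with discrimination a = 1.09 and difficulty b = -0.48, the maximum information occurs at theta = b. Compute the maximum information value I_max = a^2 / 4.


For 2PL, max info at theta = b = -0.48
I_max = a^2 / 4 = 1.09^2 / 4
= 1.1881 / 4
I_max = 0.297

0.297


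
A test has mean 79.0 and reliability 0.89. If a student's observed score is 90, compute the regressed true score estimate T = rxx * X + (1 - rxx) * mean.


T_est = rxx * X + (1 - rxx) * mean
T_est = 0.89 * 90 + 0.11 * 79.0
T_est = 80.1 + 8.69
T_est = 88.79

88.79


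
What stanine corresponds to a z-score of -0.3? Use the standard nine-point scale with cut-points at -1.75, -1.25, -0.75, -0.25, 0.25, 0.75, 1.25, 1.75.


Stanine boundaries: [-1.75, -1.25, -0.75, -0.25, 0.25, 0.75, 1.25, 1.75]
z = -0.3
Check each boundary:
  z >= -1.75 -> could be stanine 2
  z >= -1.25 -> could be stanine 3
  z >= -0.75 -> could be stanine 4
  z < -0.25
  z < 0.25
  z < 0.75
  z < 1.25
  z < 1.75
Highest qualifying boundary gives stanine = 4

4


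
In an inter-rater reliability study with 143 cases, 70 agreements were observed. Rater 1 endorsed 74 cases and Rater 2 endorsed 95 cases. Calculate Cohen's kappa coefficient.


P_o = 70/143 = 0.48951
P_e = (74*95 + 69*48) / 20449 = 0.505746
kappa = (P_o - P_e) / (1 - P_e)
kappa = (0.48951 - 0.505746) / (1 - 0.505746)
kappa = -0.0328

-0.0328


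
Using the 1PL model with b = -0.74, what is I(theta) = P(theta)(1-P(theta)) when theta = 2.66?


P = 1/(1+exp(-(2.66--0.74))) = 0.9677
I = P*(1-P) = 0.9677 * 0.0323
I = 0.0313

0.0313


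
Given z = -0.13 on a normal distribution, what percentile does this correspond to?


CDF(z) = 0.5 * (1 + erf(z/sqrt(2)))
erf(-0.0919) = -0.1034
CDF = 0.4483
Percentile rank = 0.4483 * 100 = 44.83

44.83


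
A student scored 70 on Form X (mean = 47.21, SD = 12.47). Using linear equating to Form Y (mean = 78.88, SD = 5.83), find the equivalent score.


slope = SD_Y / SD_X = 5.83 / 12.47 ~ 0.4675
intercept = mean_Y - slope * mean_X = 78.88 - (5.83 / 12.47) * 47.21 ~ 56.8083
Y = slope * X + intercept. To avoid rounding drift from the rounded slope/intercept, evaluate the equivalent form Y = mean_Y + SD_Y * (X - mean_X) / SD_X at full precision:
Y = 78.88 + 5.83 * (70 - 47.21) / 12.47
Y = 78.88 + 5.83 * 22.79 / 12.47
Y = 78.88 + 132.8657 / 12.47
Y = 78.88 + 10.6548
Y = 89.5348

89.5348


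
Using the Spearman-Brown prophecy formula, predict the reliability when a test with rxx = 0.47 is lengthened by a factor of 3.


r_new = (n * rxx) / (1 + (n-1) * rxx)
r_new = (3 * 0.47) / (1 + 2 * 0.47)
r_new = 1.41 / 1.94
r_new = 0.7268

0.7268


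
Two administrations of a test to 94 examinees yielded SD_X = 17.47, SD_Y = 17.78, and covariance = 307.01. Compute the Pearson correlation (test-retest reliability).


r = cov(X,Y) / (SD_X * SD_Y)
r = 307.01 / (17.47 * 17.78)
r = 307.01 / 310.6166
r = 0.9884

0.9884


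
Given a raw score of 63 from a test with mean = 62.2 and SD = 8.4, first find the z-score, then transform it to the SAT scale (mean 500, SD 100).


z = (X - mean) / SD = (63 - 62.2) / 8.4
z = 0.8 / 8.4
z = 0.0952
SAT-scale = SAT = 500 + 100z
Carry z at full precision (z = 0.8 / 8.4) into the conversion:
SAT-scale = 500 + 100 * (0.8 / 8.4) = 500 + 80 / 8.4
SAT-scale = 500 + 9.5238
SAT-scale = 509.5238

509.5238


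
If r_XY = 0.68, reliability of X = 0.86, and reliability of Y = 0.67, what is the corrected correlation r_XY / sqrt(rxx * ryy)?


r_corrected = rxy / sqrt(rxx * ryy)
= 0.68 / sqrt(0.86 * 0.67)
= 0.68 / sqrt(0.5762)
= 0.68 / 0.759078
r_corrected = 0.8958

0.8958


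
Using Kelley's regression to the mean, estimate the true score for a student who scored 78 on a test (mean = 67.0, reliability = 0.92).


T_est = rxx * X + (1 - rxx) * mean
T_est = 0.92 * 78 + 0.08 * 67.0
T_est = 71.76 + 5.36
T_est = 77.12

77.12


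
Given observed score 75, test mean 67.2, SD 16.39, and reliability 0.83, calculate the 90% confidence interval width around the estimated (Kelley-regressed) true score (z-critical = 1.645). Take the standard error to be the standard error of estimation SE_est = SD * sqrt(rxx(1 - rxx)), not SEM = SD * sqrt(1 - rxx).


True score estimate = 0.83*75 + 0.17*67.2 = 73.674
SE_est = SD * sqrt(rxx * (1 - rxx)) = 16.39 * sqrt(0.83 * 0.17) = 16.39 * sqrt(0.1411) = 6.156622
CI = T_est +/- z * SE_est, so width = 2 * z * SE_est = 2 * 1.645 * 6.156622
Width = 20.2553

20.2553


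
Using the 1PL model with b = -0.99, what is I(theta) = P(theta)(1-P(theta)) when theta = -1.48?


P = 1/(1+exp(-(-1.48--0.99))) = 0.3799
I = P*(1-P) = 0.3799 * 0.6201
I = 0.2356

0.2356


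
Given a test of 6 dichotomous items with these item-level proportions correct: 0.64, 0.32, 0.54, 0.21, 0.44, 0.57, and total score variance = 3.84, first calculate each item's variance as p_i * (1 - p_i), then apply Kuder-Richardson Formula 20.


For each item, compute p_i * q_i:
  Item 1: 0.64 * 0.36 = 0.2304
  Item 2: 0.32 * 0.68 = 0.2176
  Item 3: 0.54 * 0.46 = 0.2484
  Item 4: 0.21 * 0.79 = 0.1659
  Item 5: 0.44 * 0.56 = 0.2464
  Item 6: 0.57 * 0.43 = 0.2451
Sum(p_i * q_i) = 0.2304 + 0.2176 + 0.2484 + 0.1659 + 0.2464 + 0.2451 = 1.3538
KR-20 = (k/(k-1)) * (1 - Sum(p_i*q_i) / Var_total)
= (6/5) * (1 - 1.3538/3.84)
= 1.2 * 0.6474
KR-20 = 0.7769

0.7769


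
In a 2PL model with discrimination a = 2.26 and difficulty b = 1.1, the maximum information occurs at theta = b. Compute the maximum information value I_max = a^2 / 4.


For 2PL, max info at theta = b = 1.1
I_max = a^2 / 4 = 2.26^2 / 4
= 5.1076 / 4
I_max = 1.2769

1.2769


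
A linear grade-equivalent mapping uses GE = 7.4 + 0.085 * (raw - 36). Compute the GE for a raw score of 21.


raw - median = 21 - 36 = -15
slope * diff = 0.085 * -15 = -1.275
GE = 7.4 + -1.275
GE = 6.125

6.125


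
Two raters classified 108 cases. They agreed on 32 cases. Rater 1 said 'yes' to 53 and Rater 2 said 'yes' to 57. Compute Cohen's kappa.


P_o = 32/108 = 0.296296
P_e = (53*57 + 55*51) / 11664 = 0.499486
kappa = (P_o - P_e) / (1 - P_e)
kappa = (0.296296 - 0.499486) / (1 - 0.499486)
kappa = -0.406

-0.406


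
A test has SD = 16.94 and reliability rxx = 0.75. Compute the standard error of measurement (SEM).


SEM = SD * sqrt(1 - rxx)
SEM = 16.94 * sqrt(1 - 0.75)
SEM = 16.94 * sqrt(0.25) = 16.94 * 0.5
SEM = 8.47

8.47


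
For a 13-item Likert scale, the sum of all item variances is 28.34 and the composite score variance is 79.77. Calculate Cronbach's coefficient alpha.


alpha = (k/(k-1)) * (1 - sum(si^2)/s_total^2)
= (13/12) * (1 - 28.34/79.77)
alpha = 0.6985

0.6985


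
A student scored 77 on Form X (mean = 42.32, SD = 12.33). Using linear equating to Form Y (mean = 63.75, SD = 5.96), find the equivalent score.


slope = SD_Y / SD_X = 5.96 / 12.33 ~ 0.4834
intercept = mean_Y - slope * mean_X = 63.75 - (5.96 / 12.33) * 42.32 ~ 43.2936
Y = slope * X + intercept. To avoid rounding drift from the rounded slope/intercept, evaluate the equivalent form Y = mean_Y + SD_Y * (X - mean_X) / SD_X at full precision:
Y = 63.75 + 5.96 * (77 - 42.32) / 12.33
Y = 63.75 + 5.96 * 34.68 / 12.33
Y = 63.75 + 206.6928 / 12.33
Y = 63.75 + 16.7634
Y = 80.5134

80.5134


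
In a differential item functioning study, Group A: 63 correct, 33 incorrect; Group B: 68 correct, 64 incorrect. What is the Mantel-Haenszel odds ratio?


Odds_A = 63/33 = 1.9091
Odds_B = 68/64 = 1.0625
OR = Odds_A / Odds_B = 1.9091 / 1.0625
Exactly, OR = (63 * 64) / (33 * 68) = 4032 / 2244
OR = 1.7968

1.7968


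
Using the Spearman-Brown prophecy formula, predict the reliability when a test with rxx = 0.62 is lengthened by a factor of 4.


r_new = (n * rxx) / (1 + (n-1) * rxx)
r_new = (4 * 0.62) / (1 + 3 * 0.62)
r_new = 2.48 / 2.86
r_new = 0.8671

0.8671


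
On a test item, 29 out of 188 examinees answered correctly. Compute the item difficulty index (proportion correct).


Item difficulty p = number correct / total examinees
p = 29 / 188
p = 0.1543

0.1543


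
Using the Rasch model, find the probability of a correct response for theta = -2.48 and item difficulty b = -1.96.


theta - b = -2.48 - -1.96 = -0.52
exp(-(theta - b)) = exp(0.52) = 1.682
P = 1 / (1 + 1.682)
P = 0.3729

0.3729


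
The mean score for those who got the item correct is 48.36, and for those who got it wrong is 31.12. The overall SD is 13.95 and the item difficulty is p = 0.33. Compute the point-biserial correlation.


q = 1 - p = 0.67
rpb = ((M1 - M0) / SD) * sqrt(p * q)
rpb = ((48.36 - 31.12) / 13.95) * sqrt(0.33 * 0.67)
rpb = 0.5811

0.5811


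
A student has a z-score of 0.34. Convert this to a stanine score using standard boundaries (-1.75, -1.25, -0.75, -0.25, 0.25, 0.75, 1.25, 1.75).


Stanine boundaries: [-1.75, -1.25, -0.75, -0.25, 0.25, 0.75, 1.25, 1.75]
z = 0.34
Check each boundary:
  z >= -1.75 -> could be stanine 2
  z >= -1.25 -> could be stanine 3
  z >= -0.75 -> could be stanine 4
  z >= -0.25 -> could be stanine 5
  z >= 0.25 -> could be stanine 6
  z < 0.75
  z < 1.25
  z < 1.75
Highest qualifying boundary gives stanine = 6

6


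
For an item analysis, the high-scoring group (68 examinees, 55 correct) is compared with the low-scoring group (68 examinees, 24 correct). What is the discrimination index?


p_upper = 55/68 = 0.8088
p_lower = 24/68 = 0.3529
D = 0.8088 - 0.3529 = 0.4559

0.4559


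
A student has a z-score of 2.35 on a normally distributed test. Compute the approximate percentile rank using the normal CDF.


CDF(z) = 0.5 * (1 + erf(z/sqrt(2)))
erf(1.6617) = 0.9812
CDF = 0.9906
Percentile rank = 0.9906 * 100 = 99.06

99.06


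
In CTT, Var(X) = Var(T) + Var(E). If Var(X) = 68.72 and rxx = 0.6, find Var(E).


var_true = rxx * var_obs = 0.6 * 68.72 = 41.232
var_error = var_obs - var_true
var_error = 68.72 - 41.232
var_error = 27.488

27.488


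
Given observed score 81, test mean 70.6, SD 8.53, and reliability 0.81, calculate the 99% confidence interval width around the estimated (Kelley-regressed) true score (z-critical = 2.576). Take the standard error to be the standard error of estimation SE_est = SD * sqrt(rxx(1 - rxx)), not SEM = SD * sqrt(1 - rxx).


True score estimate = 0.81*81 + 0.19*70.6 = 79.024
SE_est = SD * sqrt(rxx * (1 - rxx)) = 8.53 * sqrt(0.81 * 0.19) = 8.53 * sqrt(0.1539) = 3.346327
CI = T_est +/- z * SE_est, so width = 2 * z * SE_est = 2 * 2.576 * 3.346327
Width = 17.2403

17.2403


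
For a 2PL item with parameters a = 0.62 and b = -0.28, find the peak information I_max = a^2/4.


For 2PL, max info at theta = b = -0.28
I_max = a^2 / 4 = 0.62^2 / 4
= 0.3844 / 4
I_max = 0.0961

0.0961


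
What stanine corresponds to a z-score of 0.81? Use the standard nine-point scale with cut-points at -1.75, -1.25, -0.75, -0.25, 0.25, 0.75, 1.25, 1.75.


Stanine boundaries: [-1.75, -1.25, -0.75, -0.25, 0.25, 0.75, 1.25, 1.75]
z = 0.81
Check each boundary:
  z >= -1.75 -> could be stanine 2
  z >= -1.25 -> could be stanine 3
  z >= -0.75 -> could be stanine 4
  z >= -0.25 -> could be stanine 5
  z >= 0.25 -> could be stanine 6
  z >= 0.75 -> could be stanine 7
  z < 1.25
  z < 1.75
Highest qualifying boundary gives stanine = 7

7


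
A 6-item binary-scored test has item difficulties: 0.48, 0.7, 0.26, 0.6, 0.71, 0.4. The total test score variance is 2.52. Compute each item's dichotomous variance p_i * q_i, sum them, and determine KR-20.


For each item, compute p_i * q_i:
  Item 1: 0.48 * 0.52 = 0.2496
  Item 2: 0.7 * 0.3 = 0.21
  Item 3: 0.26 * 0.74 = 0.1924
  Item 4: 0.6 * 0.4 = 0.24
  Item 5: 0.71 * 0.29 = 0.2059
  Item 6: 0.4 * 0.6 = 0.24
Sum(p_i * q_i) = 0.2496 + 0.21 + 0.1924 + 0.24 + 0.2059 + 0.24 = 1.3379
KR-20 = (k/(k-1)) * (1 - Sum(p_i*q_i) / Var_total)
= (6/5) * (1 - 1.3379/2.52)
= 1.2 * 0.4691
KR-20 = 0.5629

0.5629


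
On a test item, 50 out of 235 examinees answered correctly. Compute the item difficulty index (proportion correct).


Item difficulty p = number correct / total examinees
p = 50 / 235
p = 0.2128

0.2128


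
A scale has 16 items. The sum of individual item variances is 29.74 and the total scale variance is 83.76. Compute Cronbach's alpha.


alpha = (k/(k-1)) * (1 - sum(si^2)/s_total^2)
= (16/15) * (1 - 29.74/83.76)
alpha = 0.6879

0.6879


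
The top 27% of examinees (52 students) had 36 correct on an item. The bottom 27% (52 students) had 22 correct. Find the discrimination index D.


p_upper = 36/52 = 0.6923
p_lower = 22/52 = 0.4231
D = 0.6923 - 0.4231 = 0.2692

0.2692


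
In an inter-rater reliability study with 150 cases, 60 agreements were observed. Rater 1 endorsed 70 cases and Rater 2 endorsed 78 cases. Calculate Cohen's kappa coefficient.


P_o = 60/150 = 0.4
P_e = (70*78 + 80*72) / 22500 = 0.498667
kappa = (P_o - P_e) / (1 - P_e)
kappa = (0.4 - 0.498667) / (1 - 0.498667)
kappa = -0.1968

-0.1968


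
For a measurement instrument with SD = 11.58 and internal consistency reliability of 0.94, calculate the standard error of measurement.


SEM = SD * sqrt(1 - rxx)
SEM = 11.58 * sqrt(1 - 0.94)
SEM = 11.58 * sqrt(0.06) = 11.58 * 0.244949
SEM = 2.8365

2.8365


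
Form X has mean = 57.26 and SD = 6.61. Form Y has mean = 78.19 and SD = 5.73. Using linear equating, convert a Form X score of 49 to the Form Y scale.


slope = SD_Y / SD_X = 5.73 / 6.61 ~ 0.8669
intercept = mean_Y - slope * mean_X = 78.19 - (5.73 / 6.61) * 57.26 ~ 28.5531
Y = slope * X + intercept. To avoid rounding drift from the rounded slope/intercept, evaluate the equivalent form Y = mean_Y + SD_Y * (X - mean_X) / SD_X at full precision:
Y = 78.19 + 5.73 * (49 - 57.26) / 6.61
Y = 78.19 - 5.73 * 8.26 / 6.61
Y = 78.19 - 47.3298 / 6.61
Y = 78.19 - 7.1603
Y = 71.0297

71.0297


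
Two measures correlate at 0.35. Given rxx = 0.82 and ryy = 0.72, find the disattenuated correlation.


r_corrected = rxy / sqrt(rxx * ryy)
= 0.35 / sqrt(0.82 * 0.72)
= 0.35 / sqrt(0.5904)
= 0.35 / 0.768375
r_corrected = 0.4555

0.4555


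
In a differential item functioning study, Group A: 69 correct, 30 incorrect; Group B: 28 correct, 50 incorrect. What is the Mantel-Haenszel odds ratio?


Odds_A = 69/30 = 2.3
Odds_B = 28/50 = 0.56
OR = Odds_A / Odds_B = 2.3 / 0.56
Exactly, OR = (69 * 50) / (30 * 28) = 3450 / 840
OR = 4.1071

4.1071


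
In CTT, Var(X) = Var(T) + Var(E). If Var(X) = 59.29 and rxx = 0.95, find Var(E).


var_true = rxx * var_obs = 0.95 * 59.29 = 56.3255
var_error = var_obs - var_true
var_error = 59.29 - 56.3255
var_error = 2.9645

2.9645


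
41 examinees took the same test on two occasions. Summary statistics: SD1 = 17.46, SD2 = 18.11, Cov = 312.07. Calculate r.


r = cov(X,Y) / (SD_X * SD_Y)
r = 312.07 / (17.46 * 18.11)
r = 312.07 / 316.2006
r = 0.9869

0.9869


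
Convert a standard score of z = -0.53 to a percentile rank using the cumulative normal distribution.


CDF(z) = 0.5 * (1 + erf(z/sqrt(2)))
erf(-0.3748) = -0.4039
CDF = 0.2981
Percentile rank = 0.2981 * 100 = 29.81

29.81


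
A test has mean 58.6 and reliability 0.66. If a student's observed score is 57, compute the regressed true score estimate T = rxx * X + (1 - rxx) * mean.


T_est = rxx * X + (1 - rxx) * mean
T_est = 0.66 * 57 + 0.34 * 58.6
T_est = 37.62 + 19.924
T_est = 57.544

57.544


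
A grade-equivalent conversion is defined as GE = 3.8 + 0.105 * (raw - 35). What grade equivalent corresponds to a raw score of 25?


raw - median = 25 - 35 = -10
slope * diff = 0.105 * -10 = -1.05
GE = 3.8 + -1.05
GE = 2.75

2.75


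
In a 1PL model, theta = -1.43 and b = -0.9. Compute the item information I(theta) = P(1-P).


P = 1/(1+exp(-(-1.43--0.9))) = 0.3705
I = P*(1-P) = 0.3705 * 0.6295
I = 0.2332

0.2332


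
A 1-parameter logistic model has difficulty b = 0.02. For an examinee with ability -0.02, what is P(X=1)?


theta - b = -0.02 - 0.02 = -0.04
exp(-(theta - b)) = exp(0.04) = 1.0408
P = 1 / (1 + 1.0408)
P = 0.49

0.49


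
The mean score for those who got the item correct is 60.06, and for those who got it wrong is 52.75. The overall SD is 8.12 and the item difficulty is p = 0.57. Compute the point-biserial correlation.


q = 1 - p = 0.43
rpb = ((M1 - M0) / SD) * sqrt(p * q)
rpb = ((60.06 - 52.75) / 8.12) * sqrt(0.57 * 0.43)
rpb = 0.4457

0.4457


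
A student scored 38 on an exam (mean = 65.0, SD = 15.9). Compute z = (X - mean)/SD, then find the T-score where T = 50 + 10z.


z = (X - mean) / SD = (38 - 65.0) / 15.9
z = -27.0 / 15.9
z = -1.6981
T-score = T = 50 + 10z
Carry z at full precision (z = -27.0 / 15.9) into the conversion:
T-score = 50 + 10 * (-27.0 / 15.9) = 50 + -270 / 15.9
T-score = 50 + -16.9811
T-score = 33.0189

33.0189


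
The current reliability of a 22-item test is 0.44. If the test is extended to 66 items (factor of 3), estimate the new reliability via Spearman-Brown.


r_new = (n * rxx) / (1 + (n-1) * rxx)
r_new = (3 * 0.44) / (1 + 2 * 0.44)
r_new = 1.32 / 1.88
r_new = 0.7021

0.7021


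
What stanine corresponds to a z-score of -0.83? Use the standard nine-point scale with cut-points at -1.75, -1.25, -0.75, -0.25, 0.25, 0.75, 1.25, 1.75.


Stanine boundaries: [-1.75, -1.25, -0.75, -0.25, 0.25, 0.75, 1.25, 1.75]
z = -0.83
Check each boundary:
  z >= -1.75 -> could be stanine 2
  z >= -1.25 -> could be stanine 3
  z < -0.75
  z < -0.25
  z < 0.25
  z < 0.75
  z < 1.25
  z < 1.75
Highest qualifying boundary gives stanine = 3

3


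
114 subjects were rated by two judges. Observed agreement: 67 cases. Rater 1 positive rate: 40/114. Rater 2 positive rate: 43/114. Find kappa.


P_o = 67/114 = 0.587719
P_e = (40*43 + 74*71) / 12996 = 0.536627
kappa = (P_o - P_e) / (1 - P_e)
kappa = (0.587719 - 0.536627) / (1 - 0.536627)
kappa = 0.1103

0.1103


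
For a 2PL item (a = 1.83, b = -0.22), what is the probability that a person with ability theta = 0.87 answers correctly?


a*(theta - b) = 1.83 * (0.87 - -0.22) = 1.9947
exp(-1.9947) = 0.1361
P = 1 / (1 + 0.1361)
P = 0.8802

0.8802


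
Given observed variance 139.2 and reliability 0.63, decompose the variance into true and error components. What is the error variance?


var_true = rxx * var_obs = 0.63 * 139.2 = 87.696
var_error = var_obs - var_true
var_error = 139.2 - 87.696
var_error = 51.504

51.504


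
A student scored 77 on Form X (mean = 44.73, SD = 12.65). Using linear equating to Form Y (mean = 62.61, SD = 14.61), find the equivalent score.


slope = SD_Y / SD_X = 14.61 / 12.65 ~ 1.1549
intercept = mean_Y - slope * mean_X = 62.61 - (14.61 / 12.65) * 44.73 ~ 10.9495
Y = slope * X + intercept. To avoid rounding drift from the rounded slope/intercept, evaluate the equivalent form Y = mean_Y + SD_Y * (X - mean_X) / SD_X at full precision:
Y = 62.61 + 14.61 * (77 - 44.73) / 12.65
Y = 62.61 + 14.61 * 32.27 / 12.65
Y = 62.61 + 471.4647 / 12.65
Y = 62.61 + 37.2699
Y = 99.8799

99.8799


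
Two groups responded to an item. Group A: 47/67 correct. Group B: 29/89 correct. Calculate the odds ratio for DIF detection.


Odds_A = 47/20 = 2.35
Odds_B = 29/60 = 0.4833
OR = Odds_A / Odds_B = 2.35 / 0.4833
Exactly, OR = (47 * 60) / (20 * 29) = 2820 / 580
OR = 4.8621

4.8621


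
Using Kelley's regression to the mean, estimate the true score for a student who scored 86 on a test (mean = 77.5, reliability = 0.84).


T_est = rxx * X + (1 - rxx) * mean
T_est = 0.84 * 86 + 0.16 * 77.5
T_est = 72.24 + 12.4
T_est = 84.64

84.64


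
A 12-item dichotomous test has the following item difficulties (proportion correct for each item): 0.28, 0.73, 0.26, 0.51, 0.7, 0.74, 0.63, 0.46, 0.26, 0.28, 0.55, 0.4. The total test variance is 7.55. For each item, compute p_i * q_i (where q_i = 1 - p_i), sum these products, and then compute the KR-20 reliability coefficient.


For each item, compute p_i * q_i:
  Item 1: 0.28 * 0.72 = 0.2016
  Item 2: 0.73 * 0.27 = 0.1971
  Item 3: 0.26 * 0.74 = 0.1924
  Item 4: 0.51 * 0.49 = 0.2499
  Item 5: 0.7 * 0.3 = 0.21
  Item 6: 0.74 * 0.26 = 0.1924
  Item 7: 0.63 * 0.37 = 0.2331
  Item 8: 0.46 * 0.54 = 0.2484
  Item 9: 0.26 * 0.74 = 0.1924
  Item 10: 0.28 * 0.72 = 0.2016
  Item 11: 0.55 * 0.45 = 0.2475
  Item 12: 0.4 * 0.6 = 0.24
Sum(p_i * q_i) = 0.2016 + 0.1971 + 0.1924 + 0.2499 + 0.21 + 0.1924 + 0.2331 + 0.2484 + 0.1924 + 0.2016 + 0.2475 + 0.24 = 2.6064
KR-20 = (k/(k-1)) * (1 - Sum(p_i*q_i) / Var_total)
= (12/11) * (1 - 2.6064/7.55)
= 1.0909 * 0.6548
KR-20 = 0.7143

0.7143


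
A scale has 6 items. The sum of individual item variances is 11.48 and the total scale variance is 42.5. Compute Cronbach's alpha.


alpha = (k/(k-1)) * (1 - sum(si^2)/s_total^2)
= (6/5) * (1 - 11.48/42.5)
alpha = 0.8759

0.8759


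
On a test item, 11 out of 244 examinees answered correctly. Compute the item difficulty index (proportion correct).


Item difficulty p = number correct / total examinees
p = 11 / 244
p = 0.0451

0.0451


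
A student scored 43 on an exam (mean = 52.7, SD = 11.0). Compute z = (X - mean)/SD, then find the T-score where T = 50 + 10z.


z = (X - mean) / SD = (43 - 52.7) / 11.0
z = -9.7 / 11.0
z = -0.8818
T-score = T = 50 + 10z
Carry z at full precision (z = -9.7 / 11.0) into the conversion:
T-score = 50 + 10 * (-9.7 / 11.0) = 50 + -97 / 11.0
T-score = 50 + -8.8182
T-score = 41.1818

41.1818


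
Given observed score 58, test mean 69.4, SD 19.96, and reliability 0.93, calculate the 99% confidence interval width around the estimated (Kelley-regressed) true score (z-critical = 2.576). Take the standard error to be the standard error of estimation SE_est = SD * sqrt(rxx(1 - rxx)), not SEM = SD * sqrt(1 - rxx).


True score estimate = 0.93*58 + 0.07*69.4 = 58.798
SE_est = SD * sqrt(rxx * (1 - rxx)) = 19.96 * sqrt(0.93 * 0.07) = 19.96 * sqrt(0.0651) = 5.092734
CI = T_est +/- z * SE_est, so width = 2 * z * SE_est = 2 * 2.576 * 5.092734
Width = 26.2378

26.2378


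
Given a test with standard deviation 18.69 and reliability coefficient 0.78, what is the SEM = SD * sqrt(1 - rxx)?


SEM = SD * sqrt(1 - rxx)
SEM = 18.69 * sqrt(1 - 0.78)
SEM = 18.69 * sqrt(0.22) = 18.69 * 0.469042
SEM = 8.7664

8.7664


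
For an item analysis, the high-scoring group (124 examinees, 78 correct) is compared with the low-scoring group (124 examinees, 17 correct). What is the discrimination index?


p_upper = 78/124 = 0.629
p_lower = 17/124 = 0.1371
D = 0.629 - 0.1371 = 0.4919

0.4919


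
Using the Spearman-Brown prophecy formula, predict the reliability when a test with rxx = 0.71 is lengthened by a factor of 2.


r_new = (n * rxx) / (1 + (n-1) * rxx)
r_new = (2 * 0.71) / (1 + 1 * 0.71)
r_new = 1.42 / 1.71
r_new = 0.8304

0.8304


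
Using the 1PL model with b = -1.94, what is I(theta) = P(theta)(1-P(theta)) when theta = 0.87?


P = 1/(1+exp(-(0.87--1.94))) = 0.9432
I = P*(1-P) = 0.9432 * 0.0568
I = 0.0536

0.0536


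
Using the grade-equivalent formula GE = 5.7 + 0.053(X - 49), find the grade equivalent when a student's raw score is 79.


raw - median = 79 - 49 = 30
slope * diff = 0.053 * 30 = 1.59
GE = 5.7 + 1.59
GE = 7.29

7.29


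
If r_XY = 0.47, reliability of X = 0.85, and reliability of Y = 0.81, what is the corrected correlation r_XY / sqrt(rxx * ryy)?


r_corrected = rxy / sqrt(rxx * ryy)
= 0.47 / sqrt(0.85 * 0.81)
= 0.47 / sqrt(0.6885)
= 0.47 / 0.829759
r_corrected = 0.5664

0.5664


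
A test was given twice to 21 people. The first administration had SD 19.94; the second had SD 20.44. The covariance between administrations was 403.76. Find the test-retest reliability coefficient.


r = cov(X,Y) / (SD_X * SD_Y)
r = 403.76 / (19.94 * 20.44)
r = 403.76 / 407.5736
r = 0.9906

0.9906


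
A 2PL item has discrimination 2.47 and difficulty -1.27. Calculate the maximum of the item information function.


For 2PL, max info at theta = b = -1.27
I_max = a^2 / 4 = 2.47^2 / 4
= 6.1009 / 4
I_max = 1.5252

1.5252


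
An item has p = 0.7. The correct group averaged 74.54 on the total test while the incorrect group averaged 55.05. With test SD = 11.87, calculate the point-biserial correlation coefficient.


q = 1 - p = 0.3
rpb = ((M1 - M0) / SD) * sqrt(p * q)
rpb = ((74.54 - 55.05) / 11.87) * sqrt(0.7 * 0.3)
rpb = 0.7524

0.7524


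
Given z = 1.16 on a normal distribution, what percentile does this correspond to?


CDF(z) = 0.5 * (1 + erf(z/sqrt(2)))
erf(0.8202) = 0.754
CDF = 0.877
Percentile rank = 0.877 * 100 = 87.7

87.7


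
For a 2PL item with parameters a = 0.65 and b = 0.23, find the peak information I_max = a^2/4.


For 2PL, max info at theta = b = 0.23
I_max = a^2 / 4 = 0.65^2 / 4
= 0.4225 / 4
I_max = 0.1056

0.1056


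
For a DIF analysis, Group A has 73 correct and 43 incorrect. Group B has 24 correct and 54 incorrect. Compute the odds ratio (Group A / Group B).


Odds_A = 73/43 = 1.6977
Odds_B = 24/54 = 0.4444
OR = Odds_A / Odds_B = 1.6977 / 0.4444
Exactly, OR = (73 * 54) / (43 * 24) = 3942 / 1032
OR = 3.8198

3.8198


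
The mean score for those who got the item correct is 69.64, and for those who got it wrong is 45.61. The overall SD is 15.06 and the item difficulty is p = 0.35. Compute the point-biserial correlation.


q = 1 - p = 0.65
rpb = ((M1 - M0) / SD) * sqrt(p * q)
rpb = ((69.64 - 45.61) / 15.06) * sqrt(0.35 * 0.65)
rpb = 0.7611

0.7611


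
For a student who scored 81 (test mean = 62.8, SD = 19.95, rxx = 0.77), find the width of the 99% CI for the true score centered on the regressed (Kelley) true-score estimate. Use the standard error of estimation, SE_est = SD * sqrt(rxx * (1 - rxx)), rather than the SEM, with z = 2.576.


True score estimate = 0.77*81 + 0.23*62.8 = 76.814
SE_est = SD * sqrt(rxx * (1 - rxx)) = 19.95 * sqrt(0.77 * 0.23) = 19.95 * sqrt(0.1771) = 8.395609
CI = T_est +/- z * SE_est, so width = 2 * z * SE_est = 2 * 2.576 * 8.395609
Width = 43.2542

43.2542


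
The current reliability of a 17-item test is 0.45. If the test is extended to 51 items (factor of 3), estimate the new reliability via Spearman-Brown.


r_new = (n * rxx) / (1 + (n-1) * rxx)
r_new = (3 * 0.45) / (1 + 2 * 0.45)
r_new = 1.35 / 1.9
r_new = 0.7105

0.7105


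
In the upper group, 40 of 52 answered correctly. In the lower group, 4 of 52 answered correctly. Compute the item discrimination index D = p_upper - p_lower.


p_upper = 40/52 = 0.7692
p_lower = 4/52 = 0.0769
D = 0.7692 - 0.0769 = 0.6923

0.6923


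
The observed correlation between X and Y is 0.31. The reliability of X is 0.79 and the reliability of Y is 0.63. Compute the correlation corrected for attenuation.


r_corrected = rxy / sqrt(rxx * ryy)
= 0.31 / sqrt(0.79 * 0.63)
= 0.31 / sqrt(0.4977)
= 0.31 / 0.705479
r_corrected = 0.4394

0.4394


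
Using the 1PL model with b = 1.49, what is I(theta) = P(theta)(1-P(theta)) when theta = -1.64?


P = 1/(1+exp(-(-1.64-1.49))) = 0.0419
I = P*(1-P) = 0.0419 * 0.9581
I = 0.0401

0.0401


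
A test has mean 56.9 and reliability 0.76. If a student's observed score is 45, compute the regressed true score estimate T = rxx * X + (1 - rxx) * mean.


T_est = rxx * X + (1 - rxx) * mean
T_est = 0.76 * 45 + 0.24 * 56.9
T_est = 34.2 + 13.656
T_est = 47.856

47.856


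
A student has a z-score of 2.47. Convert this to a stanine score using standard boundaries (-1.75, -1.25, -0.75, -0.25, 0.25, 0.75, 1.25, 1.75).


Stanine boundaries: [-1.75, -1.25, -0.75, -0.25, 0.25, 0.75, 1.25, 1.75]
z = 2.47
Check each boundary:
  z >= -1.75 -> could be stanine 2
  z >= -1.25 -> could be stanine 3
  z >= -0.75 -> could be stanine 4
  z >= -0.25 -> could be stanine 5
  z >= 0.25 -> could be stanine 6
  z >= 0.75 -> could be stanine 7
  z >= 1.25 -> could be stanine 8
  z >= 1.75 -> could be stanine 9
Highest qualifying boundary gives stanine = 9

9


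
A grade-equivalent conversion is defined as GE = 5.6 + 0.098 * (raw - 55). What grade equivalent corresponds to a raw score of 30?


raw - median = 30 - 55 = -25
slope * diff = 0.098 * -25 = -2.45
GE = 5.6 + -2.45
GE = 3.15

3.15


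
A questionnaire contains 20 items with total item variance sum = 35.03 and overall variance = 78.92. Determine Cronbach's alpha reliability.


alpha = (k/(k-1)) * (1 - sum(si^2)/s_total^2)
= (20/19) * (1 - 35.03/78.92)
alpha = 0.5854

0.5854


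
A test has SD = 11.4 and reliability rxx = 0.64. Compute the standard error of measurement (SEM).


SEM = SD * sqrt(1 - rxx)
SEM = 11.4 * sqrt(1 - 0.64)
SEM = 11.4 * sqrt(0.36) = 11.4 * 0.6
SEM = 6.84

6.84


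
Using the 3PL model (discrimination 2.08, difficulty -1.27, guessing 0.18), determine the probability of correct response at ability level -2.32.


logit = 2.08*(-2.32 - -1.27) = -2.184
P* = 1/(1 + exp(--2.184)) = 0.1012
P = 0.18 + (1 - 0.18) * 0.1012
P = 0.263

0.263


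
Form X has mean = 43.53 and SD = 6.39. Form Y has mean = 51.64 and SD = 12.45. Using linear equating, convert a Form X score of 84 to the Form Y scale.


slope = SD_Y / SD_X = 12.45 / 6.39 ~ 1.9484
intercept = mean_Y - slope * mean_X = 51.64 - (12.45 / 6.39) * 43.53 ~ -33.172
Y = slope * X + intercept. To avoid rounding drift from the rounded slope/intercept, evaluate the equivalent form Y = mean_Y + SD_Y * (X - mean_X) / SD_X at full precision:
Y = 51.64 + 12.45 * (84 - 43.53) / 6.39
Y = 51.64 + 12.45 * 40.47 / 6.39
Y = 51.64 + 503.8515 / 6.39
Y = 51.64 + 78.85
Y = 130.49

130.49


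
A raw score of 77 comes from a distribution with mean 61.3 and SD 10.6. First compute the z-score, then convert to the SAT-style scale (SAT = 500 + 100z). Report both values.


z = (X - mean) / SD = (77 - 61.3) / 10.6
z = 15.7 / 10.6
z = 1.4811
SAT-scale = SAT = 500 + 100z
Carry z at full precision (z = 15.7 / 10.6) into the conversion:
SAT-scale = 500 + 100 * (15.7 / 10.6) = 500 + 1570 / 10.6
SAT-scale = 500 + 148.1132
SAT-scale = 648.1132

648.1132


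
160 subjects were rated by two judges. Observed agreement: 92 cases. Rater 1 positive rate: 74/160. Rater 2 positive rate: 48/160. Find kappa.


P_o = 92/160 = 0.575
P_e = (74*48 + 86*112) / 25600 = 0.515
kappa = (P_o - P_e) / (1 - P_e)
kappa = (0.575 - 0.515) / (1 - 0.515)
kappa = 0.1237

0.1237


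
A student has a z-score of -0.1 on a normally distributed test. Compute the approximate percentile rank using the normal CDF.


CDF(z) = 0.5 * (1 + erf(z/sqrt(2)))
erf(-0.0707) = -0.0797
CDF = 0.4602
Percentile rank = 0.4602 * 100 = 46.02

46.02


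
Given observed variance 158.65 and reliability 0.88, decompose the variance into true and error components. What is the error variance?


var_true = rxx * var_obs = 0.88 * 158.65 = 139.612
var_error = var_obs - var_true
var_error = 158.65 - 139.612
var_error = 19.038

19.038


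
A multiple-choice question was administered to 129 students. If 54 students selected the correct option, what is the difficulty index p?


Item difficulty p = number correct / total examinees
p = 54 / 129
p = 0.4186

0.4186


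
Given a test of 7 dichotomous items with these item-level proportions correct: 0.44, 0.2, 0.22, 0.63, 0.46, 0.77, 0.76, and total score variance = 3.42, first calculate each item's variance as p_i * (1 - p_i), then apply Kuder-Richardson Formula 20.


For each item, compute p_i * q_i:
  Item 1: 0.44 * 0.56 = 0.2464
  Item 2: 0.2 * 0.8 = 0.16
  Item 3: 0.22 * 0.78 = 0.1716
  Item 4: 0.63 * 0.37 = 0.2331
  Item 5: 0.46 * 0.54 = 0.2484
  Item 6: 0.77 * 0.23 = 0.1771
  Item 7: 0.76 * 0.24 = 0.1824
Sum(p_i * q_i) = 0.2464 + 0.16 + 0.1716 + 0.2331 + 0.2484 + 0.1771 + 0.1824 = 1.419
KR-20 = (k/(k-1)) * (1 - Sum(p_i*q_i) / Var_total)
= (7/6) * (1 - 1.419/3.42)
= 1.1667 * 0.5851
KR-20 = 0.6826

0.6826


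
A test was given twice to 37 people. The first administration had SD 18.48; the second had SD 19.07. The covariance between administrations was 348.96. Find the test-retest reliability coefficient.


r = cov(X,Y) / (SD_X * SD_Y)
r = 348.96 / (18.48 * 19.07)
r = 348.96 / 352.4136
r = 0.9902

0.9902


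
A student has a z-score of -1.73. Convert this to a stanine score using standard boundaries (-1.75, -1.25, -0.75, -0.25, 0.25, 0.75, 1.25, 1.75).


Stanine boundaries: [-1.75, -1.25, -0.75, -0.25, 0.25, 0.75, 1.25, 1.75]
z = -1.73
Check each boundary:
  z >= -1.75 -> could be stanine 2
  z < -1.25
  z < -0.75
  z < -0.25
  z < 0.25
  z < 0.75
  z < 1.25
  z < 1.75
Highest qualifying boundary gives stanine = 2

2
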